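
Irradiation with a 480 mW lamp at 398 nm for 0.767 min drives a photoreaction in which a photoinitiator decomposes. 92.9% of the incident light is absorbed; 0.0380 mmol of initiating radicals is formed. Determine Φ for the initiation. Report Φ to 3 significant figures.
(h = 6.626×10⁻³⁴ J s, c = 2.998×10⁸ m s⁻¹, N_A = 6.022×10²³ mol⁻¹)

Product: 0.0380 mmol = 3.80×10⁻⁵ mol.
Photon energy at 398 nm: hc/λ = (6.626×10⁻³⁴)(2.998×10⁸)/(398×10⁻⁹) = 4.991×10⁻¹⁹ J.
Energy delivered: (480 mW)(46.02 s) = 22.09 J.
Photons incident: 22.09 / 4.991×10⁻¹⁹ = 4.426×10¹⁹, i.e. 4.426×10¹⁹/6.022×10²³ = 7.350×10⁻⁵ mol.
Photons absorbed: 0.929 × 7.350×10⁻⁵ = 6.828×10⁻⁵ mol.
Φ = 3.80×10⁻⁵ mol / 6.828×10⁻⁵ mol photons = 0.557.

Φ = 0.557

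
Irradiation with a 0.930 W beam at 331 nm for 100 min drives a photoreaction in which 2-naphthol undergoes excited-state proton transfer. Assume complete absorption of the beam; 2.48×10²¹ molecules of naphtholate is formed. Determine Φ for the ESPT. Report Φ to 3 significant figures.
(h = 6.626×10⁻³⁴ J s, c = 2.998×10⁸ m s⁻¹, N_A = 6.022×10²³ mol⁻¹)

Φ = 0.267

Product: 2.48×10²¹ / 6.022×10²³ = 0.004118 mol.
Photon energy at 331 nm: hc/λ = (6.626×10⁻³⁴)(2.998×10⁸)/(331×10⁻⁹) = 6.001×10⁻¹⁹ J.
Energy delivered: (0.930 W)(6000 s) = 5580 J.
Photons incident: 5580 / 6.001×10⁻¹⁹ = 9.298×10²¹, i.e. 9.298×10²¹/6.022×10²³ = 0.01544 mol.
Φ = 0.004118 mol / 0.01544 mol photons = 0.267.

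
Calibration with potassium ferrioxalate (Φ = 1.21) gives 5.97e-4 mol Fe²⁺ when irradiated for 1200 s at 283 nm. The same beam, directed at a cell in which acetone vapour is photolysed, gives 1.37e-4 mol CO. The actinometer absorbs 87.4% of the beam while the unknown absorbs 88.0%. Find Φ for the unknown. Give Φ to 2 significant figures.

Photons absorbed by the actinometer: 5.97e-4 / 1.21 = 4.934e-4 mol.
Incident flux: 4.934e-4 / 0.874 = 5.645e-4 einstein.
Absorbed by unknown: 0.880 × 5.645e-4 = 4.968e-4 mol.
Φ(unknown) = 1.37e-4 / 4.968e-4 = 0.28.

Φ = 0.28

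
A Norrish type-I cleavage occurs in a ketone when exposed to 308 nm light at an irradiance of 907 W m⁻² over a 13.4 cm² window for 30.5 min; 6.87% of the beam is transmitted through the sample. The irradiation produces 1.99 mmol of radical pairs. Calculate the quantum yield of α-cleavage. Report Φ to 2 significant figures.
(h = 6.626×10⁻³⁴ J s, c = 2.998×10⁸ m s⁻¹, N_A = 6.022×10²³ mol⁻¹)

Φ = 0.37

Product: 1.99 mmol = 0.00199 mol.
Photon energy at 308 nm: hc/λ = (6.626×10⁻³⁴)(2.998×10⁸)/(308×10⁻⁹) = 6.450×10⁻¹⁹ J.
Energy delivered: (907 W m⁻²)(13.4×10⁻⁴ m²)(1830 s) = 2224 J.
Photons incident: 2224 / 6.450×10⁻¹⁹ = 3.448×10²¹, i.e. 3.448×10²¹/6.022×10²³ = 0.005726 mol.
Fraction absorbed: 1 − 6.87/100 = 0.9313.
Photons absorbed: 0.9313 × 0.005726 = 0.005333 mol.
Φ = 0.00199 mol / 0.005333 mol photons = 0.37.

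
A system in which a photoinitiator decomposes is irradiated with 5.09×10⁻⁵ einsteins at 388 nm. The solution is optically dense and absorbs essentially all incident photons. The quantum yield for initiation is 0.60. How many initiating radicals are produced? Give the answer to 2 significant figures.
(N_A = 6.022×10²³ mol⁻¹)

Product: Φ × n_abs = 0.60 × 5.09×10⁻⁵ = 3.054×10⁻⁵ mol.
As a count: 3.054×10⁻⁵ × 6.022×10²³ = 1.8×10¹⁹.

1.8×10¹⁹ initiating radicals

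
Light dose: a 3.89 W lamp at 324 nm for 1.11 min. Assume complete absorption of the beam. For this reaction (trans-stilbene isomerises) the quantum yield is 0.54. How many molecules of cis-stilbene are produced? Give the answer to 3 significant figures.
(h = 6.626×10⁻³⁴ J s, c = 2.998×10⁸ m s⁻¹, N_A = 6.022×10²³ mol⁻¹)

Photon energy at 324 nm: hc/λ = (6.626×10⁻³⁴)(2.998×10⁸)/(324×10⁻⁹) = 6.131×10⁻¹⁹ J.
Energy delivered: (3.89 W)(66.6 s) = 259.1 J.
Photons incident: 259.1 / 6.131×10⁻¹⁹ = 4.226×10²⁰, i.e. 4.226×10²⁰/6.022×10²³ = 7.018×10⁻⁴ mol.
Product: Φ × n_abs = 0.54 × 7.018×10⁻⁴ = 3.790×10⁻⁴ mol.
As a count: 3.790×10⁻⁴ × 6.022×10²³ = 2.28×10²⁰.

2.28×10²⁰ molecules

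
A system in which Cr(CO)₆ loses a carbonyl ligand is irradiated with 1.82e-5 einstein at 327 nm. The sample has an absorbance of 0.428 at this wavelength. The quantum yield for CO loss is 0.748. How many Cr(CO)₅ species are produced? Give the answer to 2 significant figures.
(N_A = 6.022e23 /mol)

Fraction absorbed: 1 − 10^(−0.428) = 0.6267.
Photons absorbed: 0.6267 × 1.82e-5 = 1.141e-5 mol.
Product: Φ × n_abs = 0.748 × 1.141e-5 = 8.535e-6 mol.
As a count: 8.535e-6 × 6.022e23 = 5.1e18.

5.1e18 species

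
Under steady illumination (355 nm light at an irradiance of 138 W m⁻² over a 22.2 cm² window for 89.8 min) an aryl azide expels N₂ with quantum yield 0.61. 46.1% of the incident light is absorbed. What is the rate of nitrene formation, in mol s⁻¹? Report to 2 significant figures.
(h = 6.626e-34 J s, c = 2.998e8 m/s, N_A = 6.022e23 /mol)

2.6e-7 mol s⁻¹

Photon energy at 355 nm: hc/λ = (6.626e-34)(2.998e8)/(355e-9) = 5.596e-19 J.
Energy delivered: (138 W m⁻²)(22.2e-4 m²)(5388 s) = 1651 J.
Photons incident: 1651 / 5.596e-19 = 2.950e21, i.e. 2.950e21/6.022e23 = 0.004899 mol.
Photons absorbed: 0.461 × 0.004899 = 0.002258 mol.
Product formed: 0.61 × 0.002258 = 0.001377 mol.
Rate: 0.001377 / 5388 s = 2.6e-7 mol s⁻¹.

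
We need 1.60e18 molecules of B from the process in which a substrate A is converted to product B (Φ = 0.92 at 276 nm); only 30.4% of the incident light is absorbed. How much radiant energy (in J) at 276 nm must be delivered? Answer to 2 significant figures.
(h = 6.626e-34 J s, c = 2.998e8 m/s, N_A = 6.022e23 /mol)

Product: 1.60e18 / 6.022e23 = 2.657e-6 mol.
Photons that must be absorbed: 2.657e-6 / 0.92 = 2.888e-6 mol.
Incident photons needed: 2.888e-6 / 0.304 = 9.500e-6 mol.
Photon energy: hc/λ = 7.197e-19 J; per mole, 4.334e5 J mol⁻¹.
Energy required: 9.500e-6 × 4.334e5 = 4.1 J.

4.1 J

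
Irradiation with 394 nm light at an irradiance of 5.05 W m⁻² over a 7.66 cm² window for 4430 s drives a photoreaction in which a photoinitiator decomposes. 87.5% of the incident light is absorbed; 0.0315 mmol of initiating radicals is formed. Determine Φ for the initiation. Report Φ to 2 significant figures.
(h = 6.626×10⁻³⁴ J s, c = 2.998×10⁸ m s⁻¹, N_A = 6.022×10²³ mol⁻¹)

Φ = 0.64

Product: 0.0315 mmol = 3.15×10⁻⁵ mol.
Photon energy at 394 nm: hc/λ = (6.626×10⁻³⁴)(2.998×10⁸)/(394×10⁻⁹) = 5.042×10⁻¹⁹ J.
Energy delivered: (5.05 W m⁻²)(7.66×10⁻⁴ m²)(4430 s) = 17.14 J.
Photons incident: 17.14 / 5.042×10⁻¹⁹ = 3.399×10¹⁹, i.e. 3.399×10¹⁹/6.022×10²³ = 5.644×10⁻⁵ mol.
Photons absorbed: 0.875 × 5.644×10⁻⁵ = 4.939×10⁻⁵ mol.
Φ = 3.15×10⁻⁵ mol / 4.939×10⁻⁵ mol photons = 0.64.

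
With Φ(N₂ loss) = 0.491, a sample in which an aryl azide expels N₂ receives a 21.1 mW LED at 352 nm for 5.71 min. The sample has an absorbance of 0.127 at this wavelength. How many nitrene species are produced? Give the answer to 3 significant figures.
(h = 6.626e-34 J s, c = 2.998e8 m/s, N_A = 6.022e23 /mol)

Photon energy at 352 nm: hc/λ = (6.626e-34)(2.998e8)/(352e-9) = 5.643e-19 J.
Energy delivered: (21.1 mW)(342.6 s) = 7.229 J.
Photons incident: 7.229 / 5.643e-19 = 1.281e19, i.e. 1.281e19/6.022e23 = 2.127e-5 mol.
Fraction absorbed: 1 − 10^(−0.127) = 0.2536.
Photons absorbed: 0.2536 × 2.127e-5 = 5.394e-6 mol.
Product: Φ × n_abs = 0.491 × 5.394e-6 = 2.648e-6 mol.
As a count: 2.648e-6 × 6.022e23 = 1.59e18.

1.59e18 species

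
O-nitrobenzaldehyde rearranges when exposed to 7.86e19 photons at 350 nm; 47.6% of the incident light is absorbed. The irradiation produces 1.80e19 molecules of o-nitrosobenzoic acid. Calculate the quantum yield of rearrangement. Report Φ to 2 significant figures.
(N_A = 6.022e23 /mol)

Φ = 0.48

Product: 1.80e19 / 6.022e23 = 2.989e-5 mol.
Moles of photons: 7.86e19 / 6.022e23 = 1.305e-4 mol.
Photons absorbed: 0.476 × 1.305e-4 = 6.212e-5 mol.
Φ = 2.989e-5 mol / 6.212e-5 mol photons = 0.48.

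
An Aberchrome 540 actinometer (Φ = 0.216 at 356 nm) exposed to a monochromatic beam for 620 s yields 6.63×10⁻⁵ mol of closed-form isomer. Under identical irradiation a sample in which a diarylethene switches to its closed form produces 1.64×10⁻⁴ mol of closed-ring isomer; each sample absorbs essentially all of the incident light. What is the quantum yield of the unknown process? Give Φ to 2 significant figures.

Φ = 0.53

Photons absorbed by the actinometer: 6.63×10⁻⁵ / 0.216 = 3.069×10⁻⁴ mol.
Φ(unknown) = 1.64×10⁻⁴ / 3.069×10⁻⁴ = 0.53.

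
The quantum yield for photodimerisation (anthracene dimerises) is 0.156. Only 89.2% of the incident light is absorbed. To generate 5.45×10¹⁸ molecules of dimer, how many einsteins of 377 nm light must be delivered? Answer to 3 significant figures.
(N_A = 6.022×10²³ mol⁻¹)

6.50×10⁻⁵ einstein

Product: 5.45×10¹⁸ / 6.022×10²³ = 9.050×10⁻⁶ mol.
Photons that must be absorbed: 9.050×10⁻⁶ / 0.156 = 5.801×10⁻⁵ mol.
Incident photons needed: 5.801×10⁻⁵ / 0.892 = 6.503×10⁻⁵ mol.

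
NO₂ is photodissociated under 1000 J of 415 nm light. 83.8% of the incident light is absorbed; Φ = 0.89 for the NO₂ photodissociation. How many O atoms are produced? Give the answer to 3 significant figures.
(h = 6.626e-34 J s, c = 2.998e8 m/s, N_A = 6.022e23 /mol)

Photon energy at 415 nm: hc/λ = (6.626e-34)(2.998e8)/(415e-9) = 4.787e-19 J.
Photons incident: 1000 / 4.787e-19 = 2.089e21, i.e. 2.089e21/6.022e23 = 0.003469 mol.
Photons absorbed: 0.838 × 0.003469 = 0.002907 mol.
Product: Φ × n_abs = 0.89 × 0.002907 = 0.002587 mol.
As a count: 0.002587 × 6.022e23 = 1.56e21.

1.56e21 atoms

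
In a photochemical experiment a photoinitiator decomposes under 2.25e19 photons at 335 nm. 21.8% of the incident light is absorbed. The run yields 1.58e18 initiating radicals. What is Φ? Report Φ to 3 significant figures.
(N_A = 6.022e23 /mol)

Φ = 0.322

Product: 1.58e18 / 6.022e23 = 2.624e-6 mol.
Moles of photons: 2.25e19 / 6.022e23 = 3.736e-5 mol.
Photons absorbed: 0.218 × 3.736e-5 = 8.144e-6 mol.
Φ = 2.624e-6 mol / 8.144e-6 mol photons = 0.322.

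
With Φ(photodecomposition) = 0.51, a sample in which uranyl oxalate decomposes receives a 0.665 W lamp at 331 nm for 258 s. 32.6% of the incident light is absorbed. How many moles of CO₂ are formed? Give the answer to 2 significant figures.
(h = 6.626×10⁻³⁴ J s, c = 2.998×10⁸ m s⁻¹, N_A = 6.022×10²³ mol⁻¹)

7.9×10⁻⁵ mol

Photon energy at 331 nm: hc/λ = (6.626×10⁻³⁴)(2.998×10⁸)/(331×10⁻⁹) = 6.001×10⁻¹⁹ J.
Energy delivered: (0.665 W)(258 s) = 171.6 J.
Photons incident: 171.6 / 6.001×10⁻¹⁹ = 2.860×10²⁰, i.e. 2.860×10²⁰/6.022×10²³ = 4.749×10⁻⁴ mol.
Photons absorbed: 0.326 × 4.749×10⁻⁴ = 1.548×10⁻⁴ mol.
Product: Φ × n_abs = 0.51 × 1.548×10⁻⁴ = 7.895×10⁻⁵ mol.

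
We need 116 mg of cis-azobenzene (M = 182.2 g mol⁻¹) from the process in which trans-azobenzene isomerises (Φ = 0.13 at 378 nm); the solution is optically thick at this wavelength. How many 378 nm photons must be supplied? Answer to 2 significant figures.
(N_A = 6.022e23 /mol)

2.9e21 photons

Product: 116 mg / 182.2 g mol⁻¹ = 6.367e-4 mol.
Photons that must be absorbed: 6.367e-4 / 0.13 = 0.004898 mol.
Photon count: 0.004898 × 6.022e23 = 2.9e21.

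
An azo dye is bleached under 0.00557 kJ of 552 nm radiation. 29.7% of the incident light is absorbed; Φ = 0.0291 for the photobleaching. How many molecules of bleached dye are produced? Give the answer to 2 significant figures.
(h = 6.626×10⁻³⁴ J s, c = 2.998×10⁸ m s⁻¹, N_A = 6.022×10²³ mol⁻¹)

Photon energy at 552 nm: hc/λ = (6.626×10⁻³⁴)(2.998×10⁸)/(552×10⁻⁹) = 3.599×10⁻¹⁹ J.
Incident energy: 0.00557 kJ = 5.57 J.
Photons incident: 5.57 / 3.599×10⁻¹⁹ = 1.548×10¹⁹, i.e. 1.548×10¹⁹/6.022×10²³ = 2.571×10⁻⁵ mol.
Photons absorbed: 0.297 × 2.571×10⁻⁵ = 7.636×10⁻⁶ mol.
Product: Φ × n_abs = 0.0291 × 7.636×10⁻⁶ = 2.222×10⁻⁷ mol.
As a count: 2.222×10⁻⁷ × 6.022×10²³ = 1.3×10¹⁷.

1.3×10¹⁷ molecules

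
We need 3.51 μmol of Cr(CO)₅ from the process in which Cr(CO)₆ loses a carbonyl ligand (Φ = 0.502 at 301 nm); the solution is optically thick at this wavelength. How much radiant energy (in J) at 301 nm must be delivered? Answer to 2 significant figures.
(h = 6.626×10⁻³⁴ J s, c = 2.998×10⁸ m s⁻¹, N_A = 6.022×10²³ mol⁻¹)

2.8 J

Product: 3.51 μmol = 3.51×10⁻⁶ mol.
Photons that must be absorbed: 3.51×10⁻⁶ / 0.502 = 6.992×10⁻⁶ mol.
Photon energy: hc/λ = 6.600×10⁻¹⁹ J; per mole, 3.975×10⁵ J mol⁻¹.
Energy required: 6.992×10⁻⁶ × 3.975×10⁵ = 2.8 J.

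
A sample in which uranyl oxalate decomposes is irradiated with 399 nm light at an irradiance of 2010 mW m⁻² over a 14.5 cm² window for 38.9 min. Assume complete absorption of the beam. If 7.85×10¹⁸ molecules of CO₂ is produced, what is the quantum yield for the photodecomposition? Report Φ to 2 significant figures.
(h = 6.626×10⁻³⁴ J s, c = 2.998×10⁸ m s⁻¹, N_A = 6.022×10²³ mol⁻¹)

Φ = 0.57

Product: 7.85×10¹⁸ / 6.022×10²³ = 1.304×10⁻⁵ mol.
Photon energy at 399 nm: hc/λ = (6.626×10⁻³⁴)(2.998×10⁸)/(399×10⁻⁹) = 4.979×10⁻¹⁹ J.
Energy delivered: (2010 mW m⁻²)(14.5×10⁻⁴ m²)(2334 s) = 6.802 J.
Photons incident: 6.802 / 4.979×10⁻¹⁹ = 1.366×10¹⁹, i.e. 1.366×10¹⁹/6.022×10²³ = 2.268×10⁻⁵ mol.
Φ = 1.304×10⁻⁵ mol / 2.268×10⁻⁵ mol photons = 0.57.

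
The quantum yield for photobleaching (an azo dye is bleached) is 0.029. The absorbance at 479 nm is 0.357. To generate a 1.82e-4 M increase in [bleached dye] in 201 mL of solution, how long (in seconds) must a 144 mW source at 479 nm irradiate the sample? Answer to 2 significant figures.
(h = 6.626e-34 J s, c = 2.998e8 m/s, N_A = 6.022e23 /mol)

Product: (1.82e-4 M)(0.201 L) = 3.658e-5 mol.
Photons that must be absorbed: 3.658e-5 / 0.029 = 0.001261 mol.
Fraction absorbed: 1 − 10^(−0.357) = 0.5605.
Incident photons needed: 0.001261 / 0.5605 = 0.002250 mol.
Photon energy: hc/λ = 4.147e-19 J; per mole, 2.497e5 J mol⁻¹.
Energy required: 0.002250 × 2.497e5 = 561.8 J.
Time: 561.8 J / 0.144 W = 3900 s.

t ≈ 3900 s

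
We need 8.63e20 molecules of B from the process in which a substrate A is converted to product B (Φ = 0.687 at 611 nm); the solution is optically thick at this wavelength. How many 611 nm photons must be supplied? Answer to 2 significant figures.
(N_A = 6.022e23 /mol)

1.3e21 photons

Product: 8.63e20 / 6.022e23 = 0.001433 mol.
Photons that must be absorbed: 0.001433 / 0.687 = 0.002086 mol.
Photon count: 0.002086 × 6.022e23 = 1.3e21.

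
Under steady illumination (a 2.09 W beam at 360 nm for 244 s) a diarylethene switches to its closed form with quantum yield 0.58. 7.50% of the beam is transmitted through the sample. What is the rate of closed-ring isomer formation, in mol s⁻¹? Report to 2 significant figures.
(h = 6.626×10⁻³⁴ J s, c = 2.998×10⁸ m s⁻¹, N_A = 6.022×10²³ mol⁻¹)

Photon energy at 360 nm: hc/λ = (6.626×10⁻³⁴)(2.998×10⁸)/(360×10⁻⁹) = 5.518×10⁻¹⁹ J.
Energy delivered: (2.09 W)(244 s) = 510.0 J.
Photons incident: 510.0 / 5.518×10⁻¹⁹ = 9.242×10²⁰, i.e. 9.242×10²⁰/6.022×10²³ = 0.001535 mol.
Fraction absorbed: 1 − 7.50/100 = 0.9250.
Photons absorbed: 0.9250 × 0.001535 = 0.001420 mol.
Product formed: 0.58 × 0.001420 = 8.236×10⁻⁴ mol.
Rate: 8.236×10⁻⁴ / 244 s = 3.4×10⁻⁶ mol s⁻¹.

3.4×10⁻⁶ mol s⁻¹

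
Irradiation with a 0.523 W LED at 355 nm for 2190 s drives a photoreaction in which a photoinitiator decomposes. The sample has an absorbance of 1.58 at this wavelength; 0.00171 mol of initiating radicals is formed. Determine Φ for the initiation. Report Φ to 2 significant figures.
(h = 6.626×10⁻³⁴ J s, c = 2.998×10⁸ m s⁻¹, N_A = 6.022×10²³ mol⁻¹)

Φ = 0.52

Photon energy at 355 nm: hc/λ = (6.626×10⁻³⁴)(2.998×10⁸)/(355×10⁻⁹) = 5.596×10⁻¹⁹ J.
Energy delivered: (0.523 W)(2190 s) = 1145 J.
Photons incident: 1145 / 5.596×10⁻¹⁹ = 2.046×10²¹, i.e. 2.046×10²¹/6.022×10²³ = 0.003398 mol.
Fraction absorbed: 1 − 10^(−1.58) = 0.9737.
Photons absorbed: 0.9737 × 0.003398 = 0.003309 mol.
Φ = 0.00171 mol / 0.003309 mol photons = 0.52.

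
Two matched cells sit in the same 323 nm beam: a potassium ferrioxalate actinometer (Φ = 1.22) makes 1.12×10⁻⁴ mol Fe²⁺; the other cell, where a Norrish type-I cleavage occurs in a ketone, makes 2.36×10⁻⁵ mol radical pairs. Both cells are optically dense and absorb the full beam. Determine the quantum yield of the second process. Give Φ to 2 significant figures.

Photons absorbed by the actinometer: 1.12×10⁻⁴ / 1.22 = 9.180×10⁻⁵ mol.
Φ(unknown) = 2.36×10⁻⁵ / 9.180×10⁻⁵ = 0.26.

Φ = 0.26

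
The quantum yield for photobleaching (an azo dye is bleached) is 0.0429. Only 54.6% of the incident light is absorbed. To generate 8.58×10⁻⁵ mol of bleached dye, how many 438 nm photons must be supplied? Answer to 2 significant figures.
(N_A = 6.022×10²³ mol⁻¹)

2.2×10²¹ photons

Photons that must be absorbed: 8.58×10⁻⁵ / 0.0429 = 0.002000 mol.
Incident photons needed: 0.002000 / 0.546 = 0.003663 mol.
Photon count: 0.003663 × 6.022×10²³ = 2.2×10²¹.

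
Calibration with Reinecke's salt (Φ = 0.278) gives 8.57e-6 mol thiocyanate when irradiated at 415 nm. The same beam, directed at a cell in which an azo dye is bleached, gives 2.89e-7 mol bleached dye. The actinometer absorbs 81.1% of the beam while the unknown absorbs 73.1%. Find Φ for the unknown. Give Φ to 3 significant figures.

Φ = 0.0104

Photons absorbed by the actinometer: 8.57e-6 / 0.278 = 3.083e-5 mol.
Incident flux: 3.083e-5 / 0.811 = 3.801e-5 einstein.
Absorbed by unknown: 0.731 × 3.801e-5 = 2.779e-5 mol.
Φ(unknown) = 2.89e-7 / 2.779e-5 = 0.0104.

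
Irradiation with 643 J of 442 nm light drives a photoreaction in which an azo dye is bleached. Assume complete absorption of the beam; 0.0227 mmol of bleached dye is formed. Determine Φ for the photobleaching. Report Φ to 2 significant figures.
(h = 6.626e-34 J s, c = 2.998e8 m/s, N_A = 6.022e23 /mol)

Φ = 0.0096

Product: 0.0227 mmol = 2.27e-5 mol.
Photon energy at 442 nm: hc/λ = (6.626e-34)(2.998e8)/(442e-9) = 4.494e-19 J.
Photons incident: 643 / 4.494e-19 = 1.431e21, i.e. 1.431e21/6.022e23 = 0.002376 mol.
Φ = 2.27e-5 mol / 0.002376 mol photons = 0.0096.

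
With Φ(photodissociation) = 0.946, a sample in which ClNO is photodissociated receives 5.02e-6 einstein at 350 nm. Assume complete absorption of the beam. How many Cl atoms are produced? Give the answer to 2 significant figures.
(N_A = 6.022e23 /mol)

2.9e18 atoms

Product: Φ × n_abs = 0.946 × 5.02e-6 = 4.749e-6 mol.
As a count: 4.749e-6 × 6.022e23 = 2.9e18.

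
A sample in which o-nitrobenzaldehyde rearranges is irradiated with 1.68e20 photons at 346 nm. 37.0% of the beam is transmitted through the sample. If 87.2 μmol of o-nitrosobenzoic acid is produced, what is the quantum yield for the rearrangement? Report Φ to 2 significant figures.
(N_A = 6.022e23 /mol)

Product: 87.2 μmol = 8.72e-5 mol.
Moles of photons: 1.68e20 / 6.022e23 = 2.790e-4 mol.
Fraction absorbed: 1 − 37.0/100 = 0.6300.
Photons absorbed: 0.6300 × 2.790e-4 = 1.758e-4 mol.
Φ = 8.72e-5 mol / 1.758e-4 mol photons = 0.50.

Φ = 0.50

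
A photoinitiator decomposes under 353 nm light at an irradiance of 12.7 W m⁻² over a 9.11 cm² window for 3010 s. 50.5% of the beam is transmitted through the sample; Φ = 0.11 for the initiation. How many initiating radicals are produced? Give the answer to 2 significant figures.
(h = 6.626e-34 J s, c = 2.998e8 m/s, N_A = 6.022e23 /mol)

Photon energy at 353 nm: hc/λ = (6.626e-34)(2.998e8)/(353e-9) = 5.627e-19 J.
Energy delivered: (12.7 W m⁻²)(9.11e-4 m²)(3010 s) = 34.82 J.
Photons incident: 34.82 / 5.627e-19 = 6.188e19, i.e. 6.188e19/6.022e23 = 1.028e-4 mol.
Fraction absorbed: 1 − 50.5/100 = 0.4950.
Photons absorbed: 0.4950 × 1.028e-4 = 5.089e-5 mol.
Product: Φ × n_abs = 0.11 × 5.089e-5 = 5.598e-6 mol.
As a count: 5.598e-6 × 6.022e23 = 3.4e18.

3.4e18 initiating radicals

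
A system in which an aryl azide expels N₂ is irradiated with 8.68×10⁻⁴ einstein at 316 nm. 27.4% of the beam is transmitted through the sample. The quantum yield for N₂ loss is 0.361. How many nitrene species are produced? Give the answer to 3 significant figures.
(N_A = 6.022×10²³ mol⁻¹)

1.37×10²⁰ species

Fraction absorbed: 1 − 27.4/100 = 0.7260.
Photons absorbed: 0.7260 × 8.68×10⁻⁴ = 6.302×10⁻⁴ mol.
Product: Φ × n_abs = 0.361 × 6.302×10⁻⁴ = 2.275×10⁻⁴ mol.
As a count: 2.275×10⁻⁴ × 6.022×10²³ = 1.37×10²⁰.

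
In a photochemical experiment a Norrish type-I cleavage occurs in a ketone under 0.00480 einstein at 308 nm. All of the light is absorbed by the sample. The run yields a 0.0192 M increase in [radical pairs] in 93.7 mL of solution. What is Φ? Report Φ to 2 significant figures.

Φ = 0.37

Product: (0.0192 M)(0.0937 L) = 0.001799 mol.
Φ = 0.001799 mol / 0.00480 mol photons = 0.37.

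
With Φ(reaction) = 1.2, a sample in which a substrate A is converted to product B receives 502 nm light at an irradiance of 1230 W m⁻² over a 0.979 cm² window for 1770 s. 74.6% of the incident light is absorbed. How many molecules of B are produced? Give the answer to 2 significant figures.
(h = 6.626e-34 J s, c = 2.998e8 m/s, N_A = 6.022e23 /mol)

Photon energy at 502 nm: hc/λ = (6.626e-34)(2.998e8)/(502e-9) = 3.957e-19 J.
Energy delivered: (1230 W m⁻²)(0.979e-4 m²)(1770 s) = 213.1 J.
Photons incident: 213.1 / 3.957e-19 = 5.385e20, i.e. 5.385e20/6.022e23 = 8.942e-4 mol.
Photons absorbed: 0.746 × 8.942e-4 = 6.671e-4 mol.
Product: Φ × n_abs = 1.2 × 6.671e-4 = 8.005e-4 mol.
As a count: 8.005e-4 × 6.022e23 = 4.8e20.

4.8e20 molecules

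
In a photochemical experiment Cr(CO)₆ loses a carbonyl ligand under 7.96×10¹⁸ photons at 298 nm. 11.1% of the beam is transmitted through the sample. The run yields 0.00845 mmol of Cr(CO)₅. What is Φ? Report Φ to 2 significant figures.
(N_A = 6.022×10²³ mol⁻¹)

Φ = 0.72

Product: 0.00845 mmol = 8.45×10⁻⁶ mol.
Moles of photons: 7.96×10¹⁸ / 6.022×10²³ = 1.322×10⁻⁵ mol.
Fraction absorbed: 1 − 11.1/100 = 0.8890.
Photons absorbed: 0.8890 × 1.322×10⁻⁵ = 1.175×10⁻⁵ mol.
Φ = 8.45×10⁻⁶ mol / 1.175×10⁻⁵ mol photons = 0.72.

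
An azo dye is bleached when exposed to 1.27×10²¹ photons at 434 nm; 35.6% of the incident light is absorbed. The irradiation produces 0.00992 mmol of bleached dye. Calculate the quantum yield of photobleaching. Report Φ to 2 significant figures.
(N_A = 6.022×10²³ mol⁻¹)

Φ = 0.013

Product: 0.00992 mmol = 9.92×10⁻⁶ mol.
Moles of photons: 1.27×10²¹ / 6.022×10²³ = 0.002109 mol.
Photons absorbed: 0.356 × 0.002109 = 7.508×10⁻⁴ mol.
Φ = 9.92×10⁻⁶ mol / 7.508×10⁻⁴ mol photons = 0.013.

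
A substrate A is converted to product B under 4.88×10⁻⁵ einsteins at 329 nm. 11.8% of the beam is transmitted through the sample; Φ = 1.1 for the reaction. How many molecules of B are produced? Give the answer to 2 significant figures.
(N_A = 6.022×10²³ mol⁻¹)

2.9×10¹⁹ molecules

Fraction absorbed: 1 − 11.8/100 = 0.8820.
Photons absorbed: 0.8820 × 4.88×10⁻⁵ = 4.304×10⁻⁵ mol.
Product: Φ × n_abs = 1.1 × 4.304×10⁻⁵ = 4.734×10⁻⁵ mol.
As a count: 4.734×10⁻⁵ × 6.022×10²³ = 2.9×10¹⁹.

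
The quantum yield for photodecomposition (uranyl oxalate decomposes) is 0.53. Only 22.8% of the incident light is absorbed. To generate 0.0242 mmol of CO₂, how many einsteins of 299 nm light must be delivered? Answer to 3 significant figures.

2.00×10⁻⁴ einstein

Product: 0.0242 mmol = 2.42×10⁻⁵ mol.
Photons that must be absorbed: 2.42×10⁻⁵ / 0.53 = 4.566×10⁻⁵ mol.
Incident photons needed: 4.566×10⁻⁵ / 0.228 = 2.003×10⁻⁴ mol.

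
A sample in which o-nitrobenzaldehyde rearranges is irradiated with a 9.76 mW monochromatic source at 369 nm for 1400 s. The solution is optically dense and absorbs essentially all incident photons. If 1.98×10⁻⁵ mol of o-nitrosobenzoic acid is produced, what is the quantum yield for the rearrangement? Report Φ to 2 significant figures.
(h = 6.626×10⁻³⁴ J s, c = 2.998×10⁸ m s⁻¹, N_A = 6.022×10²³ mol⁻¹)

Φ = 0.47

Photon energy at 369 nm: hc/λ = (6.626×10⁻³⁴)(2.998×10⁸)/(369×10⁻⁹) = 5.383×10⁻¹⁹ J.
Energy delivered: (9.76 mW)(1400 s) = 13.66 J.
Photons incident: 13.66 / 5.383×10⁻¹⁹ = 2.538×10¹⁹, i.e. 2.538×10¹⁹/6.022×10²³ = 4.215×10⁻⁵ mol.
Φ = 1.98×10⁻⁵ mol / 4.215×10⁻⁵ mol photons = 0.47.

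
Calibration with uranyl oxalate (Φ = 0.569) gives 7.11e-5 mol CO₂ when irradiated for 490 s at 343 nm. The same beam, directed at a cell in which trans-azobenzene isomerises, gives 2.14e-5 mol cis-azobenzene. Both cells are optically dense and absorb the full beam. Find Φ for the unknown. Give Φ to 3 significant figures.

Φ = 0.171

Photons absorbed by the actinometer: 7.11e-5 / 0.569 = 1.250e-4 mol.
Φ(unknown) = 2.14e-5 / 1.250e-4 = 0.171.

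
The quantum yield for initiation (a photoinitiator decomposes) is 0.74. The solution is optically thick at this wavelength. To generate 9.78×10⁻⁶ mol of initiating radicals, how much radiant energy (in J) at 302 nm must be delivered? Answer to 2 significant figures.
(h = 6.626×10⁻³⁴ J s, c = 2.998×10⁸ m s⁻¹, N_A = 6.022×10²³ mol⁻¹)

Photons that must be absorbed: 9.78×10⁻⁶ / 0.74 = 1.322×10⁻⁵ mol.
Photon energy: hc/λ = 6.578×10⁻¹⁹ J; per mole, 3.961×10⁵ J mol⁻¹.
Energy required: 1.322×10⁻⁵ × 3.961×10⁵ = 5.2 J.

5.2 J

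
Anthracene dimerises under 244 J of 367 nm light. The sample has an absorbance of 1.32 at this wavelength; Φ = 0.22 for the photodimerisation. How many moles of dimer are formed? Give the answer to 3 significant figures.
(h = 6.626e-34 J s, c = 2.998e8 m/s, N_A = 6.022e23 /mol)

Photon energy at 367 nm: hc/λ = (6.626e-34)(2.998e8)/(367e-9) = 5.413e-19 J.
Photons incident: 244 / 5.413e-19 = 4.508e20, i.e. 4.508e20/6.022e23 = 7.486e-4 mol.
Fraction absorbed: 1 − 10^(−1.32) = 0.9521.
Photons absorbed: 0.9521 × 7.486e-4 = 7.127e-4 mol.
Product: Φ × n_abs = 0.22 × 7.127e-4 = 1.568e-4 mol.

1.57e-4 mol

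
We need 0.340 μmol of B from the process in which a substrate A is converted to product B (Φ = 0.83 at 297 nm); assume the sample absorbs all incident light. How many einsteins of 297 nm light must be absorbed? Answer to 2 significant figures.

4.1×10⁻⁷ einstein

Product: 0.340 μmol = 3.40×10⁻⁷ mol.
Photons that must be absorbed: 3.40×10⁻⁷ / 0.83 = 4.096×10⁻⁷ mol.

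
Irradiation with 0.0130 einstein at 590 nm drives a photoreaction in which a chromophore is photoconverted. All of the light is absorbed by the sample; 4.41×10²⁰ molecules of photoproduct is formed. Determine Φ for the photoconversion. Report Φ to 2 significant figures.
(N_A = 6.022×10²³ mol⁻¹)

Product: 4.41×10²⁰ / 6.022×10²³ = 7.323×10⁻⁴ mol.
Φ = 7.323×10⁻⁴ mol / 0.0130 mol photons = 0.056.

Φ = 0.056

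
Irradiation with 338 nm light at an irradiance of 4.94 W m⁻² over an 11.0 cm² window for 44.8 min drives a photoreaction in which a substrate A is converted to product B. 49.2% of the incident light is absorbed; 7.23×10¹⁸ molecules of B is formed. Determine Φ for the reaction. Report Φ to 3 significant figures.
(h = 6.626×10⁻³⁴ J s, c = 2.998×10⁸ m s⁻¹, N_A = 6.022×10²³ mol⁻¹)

Product: 7.23×10¹⁸ / 6.022×10²³ = 1.201×10⁻⁵ mol.
Photon energy at 338 nm: hc/λ = (6.626×10⁻³⁴)(2.998×10⁸)/(338×10⁻⁹) = 5.877×10⁻¹⁹ J.
Energy delivered: (4.94 W m⁻²)(11.0×10⁻⁴ m²)(2688 s) = 14.61 J.
Photons incident: 14.61 / 5.877×10⁻¹⁹ = 2.486×10¹⁹, i.e. 2.486×10¹⁹/6.022×10²³ = 4.128×10⁻⁵ mol.
Photons absorbed: 0.492 × 4.128×10⁻⁵ = 2.031×10⁻⁵ mol.
Φ = 1.201×10⁻⁵ mol / 2.031×10⁻⁵ mol photons = 0.591.

Φ = 0.591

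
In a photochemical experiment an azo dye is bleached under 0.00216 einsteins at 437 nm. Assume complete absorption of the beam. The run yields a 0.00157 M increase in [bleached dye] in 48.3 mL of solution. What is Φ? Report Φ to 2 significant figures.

Product: (0.00157 M)(0.0483 L) = 7.583×10⁻⁵ mol.
Φ = 7.583×10⁻⁵ mol / 0.00216 mol photons = 0.035.

Φ = 0.035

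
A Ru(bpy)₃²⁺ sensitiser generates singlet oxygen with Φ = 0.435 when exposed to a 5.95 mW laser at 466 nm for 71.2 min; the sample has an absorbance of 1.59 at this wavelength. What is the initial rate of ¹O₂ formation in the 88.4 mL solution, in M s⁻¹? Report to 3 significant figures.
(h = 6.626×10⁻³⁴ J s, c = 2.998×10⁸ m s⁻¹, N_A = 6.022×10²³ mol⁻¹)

1.11×10⁻⁷ M s⁻¹

Photon energy at 466 nm: hc/λ = (6.626×10⁻³⁴)(2.998×10⁸)/(466×10⁻⁹) = 4.263×10⁻¹⁹ J.
Energy delivered: (5.95 mW)(4272 s) = 25.42 J.
Photons incident: 25.42 / 4.263×10⁻¹⁹ = 5.963×10¹⁹, i.e. 5.963×10¹⁹/6.022×10²³ = 9.902×10⁻⁵ mol.
Fraction absorbed: 1 − 10^(−1.59) = 0.9743.
Photons absorbed: 0.9743 × 9.902×10⁻⁵ = 9.648×10⁻⁵ mol.
Product formed: 0.435 × 9.648×10⁻⁵ = 4.197×10⁻⁵ mol.
Rate: 4.197×10⁻⁵ mol / (4272 s × 0.0884 L) = 1.11×10⁻⁷ M s⁻¹.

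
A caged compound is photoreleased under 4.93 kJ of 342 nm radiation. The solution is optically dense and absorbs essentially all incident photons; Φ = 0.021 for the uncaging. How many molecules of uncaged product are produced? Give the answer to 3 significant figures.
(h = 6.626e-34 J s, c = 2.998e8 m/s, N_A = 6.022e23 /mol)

Photon energy at 342 nm: hc/λ = (6.626e-34)(2.998e8)/(342e-9) = 5.808e-19 J.
Incident energy: 4.93 kJ = 4930 J.
Photons incident: 4930 / 5.808e-19 = 8.488e21, i.e. 8.488e21/6.022e23 = 0.01409 mol.
Product: Φ × n_abs = 0.021 × 0.01409 = 2.959e-4 mol.
As a count: 2.959e-4 × 6.022e23 = 1.78e20.

1.78e20 molecules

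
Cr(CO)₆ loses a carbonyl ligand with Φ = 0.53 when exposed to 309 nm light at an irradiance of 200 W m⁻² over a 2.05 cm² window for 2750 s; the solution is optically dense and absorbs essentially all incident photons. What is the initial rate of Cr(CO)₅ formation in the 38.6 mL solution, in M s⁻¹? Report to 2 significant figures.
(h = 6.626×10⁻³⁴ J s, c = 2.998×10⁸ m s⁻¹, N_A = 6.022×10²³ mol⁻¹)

1.5×10⁻⁶ M s⁻¹

Photon energy at 309 nm: hc/λ = (6.626×10⁻³⁴)(2.998×10⁸)/(309×10⁻⁹) = 6.429×10⁻¹⁹ J.
Energy delivered: (200 W m⁻²)(2.05×10⁻⁴ m²)(2750 s) = 112.7 J.
Photons incident: 112.7 / 6.429×10⁻¹⁹ = 1.753×10²⁰, i.e. 1.753×10²⁰/6.022×10²³ = 2.911×10⁻⁴ mol.
Product formed: 0.53 × 2.911×10⁻⁴ = 1.543×10⁻⁴ mol.
Rate: 1.543×10⁻⁴ mol / (2750 s × 0.0386 L) = 1.5×10⁻⁶ M s⁻¹.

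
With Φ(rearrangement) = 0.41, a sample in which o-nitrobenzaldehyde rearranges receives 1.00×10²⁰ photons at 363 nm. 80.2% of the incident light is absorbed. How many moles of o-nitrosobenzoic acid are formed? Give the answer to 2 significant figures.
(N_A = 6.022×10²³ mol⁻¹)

5.5×10⁻⁵ mol

Moles of photons: 1.00×10²⁰ / 6.022×10²³ = 1.661×10⁻⁴ mol.
Photons absorbed: 0.802 × 1.661×10⁻⁴ = 1.332×10⁻⁴ mol.
Product: Φ × n_abs = 0.41 × 1.332×10⁻⁴ = 5.461×10⁻⁵ mol.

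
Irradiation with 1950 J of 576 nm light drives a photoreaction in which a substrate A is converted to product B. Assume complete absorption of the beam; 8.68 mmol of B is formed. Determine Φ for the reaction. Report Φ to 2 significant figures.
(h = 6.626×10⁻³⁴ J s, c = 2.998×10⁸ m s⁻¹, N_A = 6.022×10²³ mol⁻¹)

Product: 8.68 mmol = 0.00868 mol.
Photon energy at 576 nm: hc/λ = (6.626×10⁻³⁴)(2.998×10⁸)/(576×10⁻⁹) = 3.449×10⁻¹⁹ J.
Photons incident: 1950 / 3.449×10⁻¹⁹ = 5.654×10²¹, i.e. 5.654×10²¹/6.022×10²³ = 0.009389 mol.
Φ = 0.00868 mol / 0.009389 mol photons = 0.92.

Φ = 0.92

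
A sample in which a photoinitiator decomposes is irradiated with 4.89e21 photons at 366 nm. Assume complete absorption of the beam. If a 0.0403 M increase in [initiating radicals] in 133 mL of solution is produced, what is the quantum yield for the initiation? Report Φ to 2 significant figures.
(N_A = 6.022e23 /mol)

Product: (0.0403 M)(0.133 L) = 0.005360 mol.
Moles of photons: 4.89e21 / 6.022e23 = 0.008120 mol.
Φ = 0.005360 mol / 0.008120 mol photons = 0.66.

Φ = 0.66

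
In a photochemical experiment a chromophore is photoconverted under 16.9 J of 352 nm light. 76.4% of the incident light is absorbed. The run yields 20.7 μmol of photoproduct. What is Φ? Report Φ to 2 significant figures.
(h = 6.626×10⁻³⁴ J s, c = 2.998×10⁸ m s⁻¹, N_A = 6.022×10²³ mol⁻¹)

Φ = 0.54

Product: 20.7 μmol = 2.07×10⁻⁵ mol.
Photon energy at 352 nm: hc/λ = (6.626×10⁻³⁴)(2.998×10⁸)/(352×10⁻⁹) = 5.643×10⁻¹⁹ J.
Photons incident: 16.9 / 5.643×10⁻¹⁹ = 2.995×10¹⁹, i.e. 2.995×10¹⁹/6.022×10²³ = 4.973×10⁻⁵ mol.
Photons absorbed: 0.764 × 4.973×10⁻⁵ = 3.799×10⁻⁵ mol.
Φ = 2.07×10⁻⁵ mol / 3.799×10⁻⁵ mol photons = 0.54.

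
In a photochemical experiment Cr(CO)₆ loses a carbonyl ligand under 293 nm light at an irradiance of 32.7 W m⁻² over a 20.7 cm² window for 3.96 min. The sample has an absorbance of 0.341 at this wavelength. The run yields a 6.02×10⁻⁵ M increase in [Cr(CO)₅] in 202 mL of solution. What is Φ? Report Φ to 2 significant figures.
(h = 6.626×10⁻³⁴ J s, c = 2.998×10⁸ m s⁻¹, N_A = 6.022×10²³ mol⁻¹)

Product: (6.02×10⁻⁵ M)(0.202 L) = 1.216×10⁻⁵ mol.
Photon energy at 293 nm: hc/λ = (6.626×10⁻³⁴)(2.998×10⁸)/(293×10⁻⁹) = 6.780×10⁻¹⁹ J.
Energy delivered: (32.7 W m⁻²)(20.7×10⁻⁴ m²)(237.6 s) = 16.08 J.
Photons incident: 16.08 / 6.780×10⁻¹⁹ = 2.372×10¹⁹, i.e. 2.372×10¹⁹/6.022×10²³ = 3.939×10⁻⁵ mol.
Fraction absorbed: 1 − 10^(−0.341) = 0.5440.
Photons absorbed: 0.5440 × 3.939×10⁻⁵ = 2.143×10⁻⁵ mol.
Φ = 1.216×10⁻⁵ mol / 2.143×10⁻⁵ mol photons = 0.57.

Φ = 0.57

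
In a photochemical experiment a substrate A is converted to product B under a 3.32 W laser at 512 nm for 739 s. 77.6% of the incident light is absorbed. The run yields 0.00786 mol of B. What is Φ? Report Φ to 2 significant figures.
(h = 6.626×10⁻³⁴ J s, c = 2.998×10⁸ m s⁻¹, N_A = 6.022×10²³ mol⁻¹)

Photon energy at 512 nm: hc/λ = (6.626×10⁻³⁴)(2.998×10⁸)/(512×10⁻⁹) = 3.880×10⁻¹⁹ J.
Energy delivered: (3.32 W)(739 s) = 2453 J.
Photons incident: 2453 / 3.880×10⁻¹⁹ = 6.322×10²¹, i.e. 6.322×10²¹/6.022×10²³ = 0.01050 mol.
Photons absorbed: 0.776 × 0.01050 = 0.008148 mol.
Φ = 0.00786 mol / 0.008148 mol photons = 0.96.

Φ = 0.96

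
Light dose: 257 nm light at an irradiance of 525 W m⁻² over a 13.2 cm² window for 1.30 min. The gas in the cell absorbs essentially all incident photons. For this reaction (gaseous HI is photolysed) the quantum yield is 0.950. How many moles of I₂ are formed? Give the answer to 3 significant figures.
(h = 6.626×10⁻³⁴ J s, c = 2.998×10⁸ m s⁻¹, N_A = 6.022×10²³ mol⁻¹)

1.10×10⁻⁴ mol

Photon energy at 257 nm: hc/λ = (6.626×10⁻³⁴)(2.998×10⁸)/(257×10⁻⁹) = 7.729×10⁻¹⁹ J.
Energy delivered: (525 W m⁻²)(13.2×10⁻⁴ m²)(78 s) = 54.05 J.
Photons incident: 54.05 / 7.729×10⁻¹⁹ = 6.993×10¹⁹, i.e. 6.993×10¹⁹/6.022×10²³ = 1.161×10⁻⁴ mol.
Product: Φ × n_abs = 0.950 × 1.161×10⁻⁴ = 1.103×10⁻⁴ mol.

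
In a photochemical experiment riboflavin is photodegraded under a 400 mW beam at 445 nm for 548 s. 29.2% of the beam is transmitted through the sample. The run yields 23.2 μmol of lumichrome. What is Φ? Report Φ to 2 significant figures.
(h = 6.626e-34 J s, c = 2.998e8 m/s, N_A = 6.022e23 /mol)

Φ = 0.040

Product: 23.2 μmol = 2.32e-5 mol.
Photon energy at 445 nm: hc/λ = (6.626e-34)(2.998e8)/(445e-9) = 4.464e-19 J.
Energy delivered: (400 mW)(548 s) = 219.2 J.
Photons incident: 219.2 / 4.464e-19 = 4.910e20, i.e. 4.910e20/6.022e23 = 8.153e-4 mol.
Fraction absorbed: 1 − 29.2/100 = 0.7080.
Photons absorbed: 0.7080 × 8.153e-4 = 5.772e-4 mol.
Φ = 2.32e-5 mol / 5.772e-4 mol photons = 0.040.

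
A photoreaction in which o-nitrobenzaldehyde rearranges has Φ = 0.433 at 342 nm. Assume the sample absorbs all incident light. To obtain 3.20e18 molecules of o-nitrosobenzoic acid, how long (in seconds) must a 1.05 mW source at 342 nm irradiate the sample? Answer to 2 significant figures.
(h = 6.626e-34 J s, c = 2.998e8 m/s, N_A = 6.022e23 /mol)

t ≈ 4100 s

Product: 3.20e18 / 6.022e23 = 5.314e-6 mol.
Photons that must be absorbed: 5.314e-6 / 0.433 = 1.227e-5 mol.
Photon energy: hc/λ = 5.808e-19 J; per mole, 3.498e5 J mol⁻¹.
Energy required: 1.227e-5 × 3.498e5 = 4.292 J.
Time: 4.292 J / 0.00105 W = 4100 s.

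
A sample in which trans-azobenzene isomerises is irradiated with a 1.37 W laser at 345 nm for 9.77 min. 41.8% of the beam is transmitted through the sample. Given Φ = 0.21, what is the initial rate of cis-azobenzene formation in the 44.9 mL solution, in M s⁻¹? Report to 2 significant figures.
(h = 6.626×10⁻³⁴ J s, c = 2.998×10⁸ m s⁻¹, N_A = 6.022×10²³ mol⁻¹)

1.1×10⁻⁵ M s⁻¹

Photon energy at 345 nm: hc/λ = (6.626×10⁻³⁴)(2.998×10⁸)/(345×10⁻⁹) = 5.758×10⁻¹⁹ J.
Energy delivered: (1.37 W)(586.2 s) = 803.1 J.
Photons incident: 803.1 / 5.758×10⁻¹⁹ = 1.395×10²¹, i.e. 1.395×10²¹/6.022×10²³ = 0.002317 mol.
Fraction absorbed: 1 − 41.8/100 = 0.5820.
Photons absorbed: 0.5820 × 0.002317 = 0.001348 mol.
Product formed: 0.21 × 0.001348 = 2.831×10⁻⁴ mol.
Rate: 2.831×10⁻⁴ mol / (586.2 s × 0.0449 L) = 1.1×10⁻⁵ M s⁻¹.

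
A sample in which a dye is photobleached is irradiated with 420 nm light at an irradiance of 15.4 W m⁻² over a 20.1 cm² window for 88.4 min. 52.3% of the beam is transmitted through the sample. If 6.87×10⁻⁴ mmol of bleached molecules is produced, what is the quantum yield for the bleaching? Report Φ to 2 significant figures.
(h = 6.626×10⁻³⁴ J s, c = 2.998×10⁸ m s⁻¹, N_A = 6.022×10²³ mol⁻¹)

Φ = 0.0025

Product: 6.87×10⁻⁴ mmol = 6.87×10⁻⁷ mol.
Photon energy at 420 nm: hc/λ = (6.626×10⁻³⁴)(2.998×10⁸)/(420×10⁻⁹) = 4.730×10⁻¹⁹ J.
Energy delivered: (15.4 W m⁻²)(20.1×10⁻⁴ m²)(5304 s) = 164.2 J.
Photons incident: 164.2 / 4.730×10⁻¹⁹ = 3.471×10²⁰, i.e. 3.471×10²⁰/6.022×10²³ = 5.764×10⁻⁴ mol.
Fraction absorbed: 1 − 52.3/100 = 0.4770.
Photons absorbed: 0.4770 × 5.764×10⁻⁴ = 2.749×10⁻⁴ mol.
Φ = 6.87×10⁻⁷ mol / 2.749×10⁻⁴ mol photons = 0.0025.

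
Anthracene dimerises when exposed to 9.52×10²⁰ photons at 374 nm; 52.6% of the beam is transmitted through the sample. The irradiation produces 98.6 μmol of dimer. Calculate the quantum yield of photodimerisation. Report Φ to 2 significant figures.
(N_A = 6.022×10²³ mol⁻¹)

Product: 98.6 μmol = 9.86×10⁻⁵ mol.
Moles of photons: 9.52×10²⁰ / 6.022×10²³ = 0.001581 mol.
Fraction absorbed: 1 − 52.6/100 = 0.4740.
Photons absorbed: 0.4740 × 0.001581 = 7.494×10⁻⁴ mol.
Φ = 9.86×10⁻⁵ mol / 7.494×10⁻⁴ mol photons = 0.13.

Φ = 0.13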